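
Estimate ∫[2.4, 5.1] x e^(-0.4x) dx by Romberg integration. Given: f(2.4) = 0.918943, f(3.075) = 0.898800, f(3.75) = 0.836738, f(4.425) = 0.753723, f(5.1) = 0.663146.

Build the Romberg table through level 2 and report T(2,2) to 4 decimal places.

T(0,0) (trapezoid, 1 panel, h=2.7000): 2.135820
T(1,0) (trapezoid, 2 panels, h=1.3500): 2.197506
T(2,0) (trapezoid, 4 panels, h=0.6750): 2.214206
T(1,1) = 2.197506 + (2.197506 − 2.135820)/3 = 2.218068
T(2,1) = 2.214206 + (2.214206 − 2.197506)/3 = 2.219773
T(2,2) = 2.219773 + (2.219773 − 2.218068)/15 = 2.219887

2.2199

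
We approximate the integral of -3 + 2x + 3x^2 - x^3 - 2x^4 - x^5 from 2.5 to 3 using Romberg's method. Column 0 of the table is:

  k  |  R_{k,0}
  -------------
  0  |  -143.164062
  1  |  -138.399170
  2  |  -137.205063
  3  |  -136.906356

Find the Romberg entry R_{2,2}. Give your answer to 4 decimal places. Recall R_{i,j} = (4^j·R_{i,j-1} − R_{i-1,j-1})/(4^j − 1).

Richardson extrapolation on the trapezoidal column (denominator 4−1=3):
R_{1,1} = (4·(-138.399170) − (-143.164062)) / 3 = -136.810873
R_{2,1} = (4·(-137.205063) − (-138.399170)) / 3 = -136.807027
R_{2,2} = (16·(-136.807027) − (-136.810873)) / 15 = -136.806771

-136.8068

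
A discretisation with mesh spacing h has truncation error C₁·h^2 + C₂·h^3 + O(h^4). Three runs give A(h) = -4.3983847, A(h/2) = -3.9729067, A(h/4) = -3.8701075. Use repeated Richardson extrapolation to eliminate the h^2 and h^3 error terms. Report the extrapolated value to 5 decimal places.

First eliminate the h^2 term (factor 2^2 = 4):
  B₁ = (4·(-3.9729067) − (-4.3983847))/3 = -3.8310807
  B₂ = (4·(-3.8701075) − (-3.9729067))/3 = -3.8358411
Then eliminate the h^3 term (factor 2^3 = 8):
  (8·(-3.8358411) − (-3.8310807))/7 = -3.8365212

-3.83652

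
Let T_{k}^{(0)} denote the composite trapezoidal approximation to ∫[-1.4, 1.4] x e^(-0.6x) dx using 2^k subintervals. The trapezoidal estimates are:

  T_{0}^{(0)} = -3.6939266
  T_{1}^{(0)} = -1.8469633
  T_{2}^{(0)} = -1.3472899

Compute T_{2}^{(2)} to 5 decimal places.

-1.17736

T_{1}^{(1)} = (4·(-1.8469633) − (-3.6939266)) / 3 = -1.2313089
T_{2}^{(1)} = (4·(-1.3472899) − (-1.8469633)) / 3 = -1.1807321
T_{2}^{(2)} = -1.1807321 + (-1.1807321 − (-1.2313089))/15 = -1.1773603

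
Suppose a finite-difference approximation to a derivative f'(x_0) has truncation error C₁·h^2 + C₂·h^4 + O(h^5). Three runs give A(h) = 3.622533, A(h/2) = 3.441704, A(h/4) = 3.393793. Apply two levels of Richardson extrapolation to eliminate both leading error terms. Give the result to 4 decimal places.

3.3776

First eliminate the h^2 term (factor 2^2 = 4):
  B₁ = (4·3.441704 − 3.622533)/3 = 3.381428
  B₂ = (4·3.393793 − 3.441704)/3 = 3.377823
Then eliminate the h^4 term (factor 2^4 = 16):
  (16·3.377823 − 3.381428)/15 = 3.377583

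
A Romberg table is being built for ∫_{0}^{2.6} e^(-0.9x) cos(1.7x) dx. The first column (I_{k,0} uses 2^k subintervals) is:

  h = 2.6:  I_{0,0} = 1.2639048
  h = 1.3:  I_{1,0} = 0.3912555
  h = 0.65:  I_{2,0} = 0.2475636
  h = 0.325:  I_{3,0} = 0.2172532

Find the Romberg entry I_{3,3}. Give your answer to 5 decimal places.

I_{1,1} = 0.3912555 + (0.3912555 − 1.2639048)/3 = 0.1003724
I_{2,1} = (4·0.2475636 − 0.3912555) / 3 = 0.1996663
I_{3,1} = (4·0.2172532 − 0.2475636) / 3 = 0.2071497
I_{2,2} = 0.1996663 + (0.1996663 − 0.1003724)/15 = 0.2062859
I_{3,2} = (16·0.2071497 − 0.1996663) / 15 = 0.2076486
I_{3,3} = (64·0.2076486 − 0.2062859) / 63 = 0.2076702

0.20767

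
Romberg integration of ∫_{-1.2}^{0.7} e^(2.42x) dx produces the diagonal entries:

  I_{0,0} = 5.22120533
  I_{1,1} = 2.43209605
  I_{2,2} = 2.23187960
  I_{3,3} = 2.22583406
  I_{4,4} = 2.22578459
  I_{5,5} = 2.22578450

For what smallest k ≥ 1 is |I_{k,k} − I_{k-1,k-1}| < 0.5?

k = 2

|I_{1,1} − I_{0,0}| = 2.78910928 ≥ 0.5
|I_{2,2} − I_{1,1}| = 0.20021645 < 0.5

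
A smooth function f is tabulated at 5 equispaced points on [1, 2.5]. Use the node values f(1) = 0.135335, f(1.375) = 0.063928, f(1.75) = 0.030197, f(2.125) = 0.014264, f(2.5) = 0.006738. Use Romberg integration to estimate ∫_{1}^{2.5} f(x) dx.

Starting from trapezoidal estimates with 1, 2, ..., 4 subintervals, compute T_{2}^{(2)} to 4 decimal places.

0.0643

T_{0}^{(0)} (trapezoid, 1 panel, h=1.5000): 0.106555
T_{1}^{(0)} (trapezoid, 2 panels, h=0.7500): 0.075925
T_{2}^{(0)} (trapezoid, 4 panels, h=0.3750): 0.067285
T_{1}^{(1)} = 0.075925 + (0.075925 − 0.106555)/3 = 0.065715
T_{2}^{(1)} = 0.067285 + (0.067285 − 0.075925)/3 = 0.064405
T_{2}^{(2)} = 0.064405 + (0.064405 − 0.065715)/15 = 0.064318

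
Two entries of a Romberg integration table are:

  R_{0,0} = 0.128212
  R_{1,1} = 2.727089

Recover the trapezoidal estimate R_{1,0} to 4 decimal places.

2.0774

From R_{1,1} = (4·R_{1,0} − R_{0,0})/3, solve for R_{1,0}:
4·R_{1,0} = 3·2.727089 + 0.128212 = 8.309479
R_{1,0} = 2.077370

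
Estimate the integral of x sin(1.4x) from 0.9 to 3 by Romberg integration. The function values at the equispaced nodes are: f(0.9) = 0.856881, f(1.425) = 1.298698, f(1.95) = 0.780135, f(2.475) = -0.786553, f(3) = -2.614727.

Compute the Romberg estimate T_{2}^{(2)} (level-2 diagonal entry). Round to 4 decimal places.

T_{0}^{(0)} (trapezoid, 1 panel, h=2.1000): -1.845738
T_{1}^{(0)} (trapezoid, 2 panels, h=1.0500): -0.103727
T_{2}^{(0)} (trapezoid, 4 panels, h=0.5250): 0.217012
T_{1}^{(1)} = -0.103727 + (-0.103727 − (-1.845738))/3 = 0.476943
T_{2}^{(1)} = 0.217012 + (0.217012 − (-0.103727))/3 = 0.323925
T_{2}^{(2)} = 0.323925 + (0.323925 − 0.476943)/15 = 0.313724

0.3137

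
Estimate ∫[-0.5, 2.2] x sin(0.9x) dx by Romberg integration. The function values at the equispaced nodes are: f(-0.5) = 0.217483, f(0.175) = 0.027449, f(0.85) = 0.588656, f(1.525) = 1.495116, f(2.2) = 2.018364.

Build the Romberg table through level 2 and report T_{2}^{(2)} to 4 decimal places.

2.1431

T_{0}^{(0)} (trapezoid, 1 panel, h=2.7000): 3.018393
T_{1}^{(0)} (trapezoid, 2 panels, h=1.3500): 2.303882
T_{2}^{(0)} (trapezoid, 4 panels, h=0.6750): 2.179673
T_{1}^{(1)} = 2.303882 + (2.303882 − 3.018393)/3 = 2.065712
T_{2}^{(1)} = 2.179673 + (2.179673 − 2.303882)/3 = 2.138270
T_{2}^{(2)} = 2.138270 + (2.138270 − 2.065712)/15 = 2.143107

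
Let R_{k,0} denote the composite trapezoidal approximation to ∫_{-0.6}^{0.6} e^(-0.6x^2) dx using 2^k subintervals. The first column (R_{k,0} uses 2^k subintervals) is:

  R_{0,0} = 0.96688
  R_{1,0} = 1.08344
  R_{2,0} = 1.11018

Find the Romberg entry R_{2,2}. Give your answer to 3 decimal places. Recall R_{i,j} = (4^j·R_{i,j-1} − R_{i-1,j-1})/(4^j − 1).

Richardson extrapolation on the trapezoidal column (denominator 4−1=3):
R_{1,1} = 1.08344 + (1.08344 − 0.96688)/3 = 1.12229
R_{2,1} = (4·1.11018 − 1.08344) / 3 = 1.11909
R_{2,2} = 1.11909 + (1.11909 − 1.12229)/15 = 1.11888
(Column j=1 coincides with Simpson's rule on the same nodes.)

1.119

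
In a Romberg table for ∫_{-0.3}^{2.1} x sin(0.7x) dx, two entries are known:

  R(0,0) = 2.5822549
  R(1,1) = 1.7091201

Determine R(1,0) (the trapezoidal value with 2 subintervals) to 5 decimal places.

1.92740

From R(1,1) = (4·R(1,0) − R(0,0))/3, solve for R(1,0):
4·R(1,0) = 3·1.7091201 + 2.5822549 = 7.7096152
R(1,0) = 1.9274038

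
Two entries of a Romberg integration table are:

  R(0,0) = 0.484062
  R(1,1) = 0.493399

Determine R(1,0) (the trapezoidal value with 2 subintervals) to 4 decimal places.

0.4911

From R(1,1) = (4·R(1,0) − R(0,0))/3, solve for R(1,0):
4·R(1,0) = 3·0.493399 + 0.484062 = 1.964259
R(1,0) = 0.491065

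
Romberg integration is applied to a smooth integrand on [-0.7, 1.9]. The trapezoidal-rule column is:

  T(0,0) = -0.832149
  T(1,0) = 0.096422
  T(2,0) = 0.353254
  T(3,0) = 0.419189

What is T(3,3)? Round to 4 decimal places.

0.4413

Richardson extrapolation on the trapezoidal column (denominator 4−1=3):
T(1,1) = 0.096422 + (0.096422 − (-0.832149))/3 = 0.405946
T(2,1) = 0.353254 + (0.353254 − 0.096422)/3 = 0.438865
T(3,1) = 0.419189 + (0.419189 − 0.353254)/3 = 0.441167
T(2,2) = 0.438865 + (0.438865 − 0.405946)/15 = 0.441060
T(3,2) = (16·0.441167 − 0.438865) / 15 = 0.441320
T(3,3) = (64·0.441320 − 0.441060) / 63 = 0.441324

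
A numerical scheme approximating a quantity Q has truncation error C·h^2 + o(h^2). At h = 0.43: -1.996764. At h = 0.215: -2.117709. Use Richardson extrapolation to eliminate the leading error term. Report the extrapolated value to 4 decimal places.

The leading error scales as h^2; refining by a factor of 2 reduces it by 2^2 = 4.
Extrapolated value = (4·A(h/2) − A(h)) / (4 − 1)
= (4·(-2.117709) − (-1.996764)) / 3
= -6.474072 / 3 = -2.158024

-2.1580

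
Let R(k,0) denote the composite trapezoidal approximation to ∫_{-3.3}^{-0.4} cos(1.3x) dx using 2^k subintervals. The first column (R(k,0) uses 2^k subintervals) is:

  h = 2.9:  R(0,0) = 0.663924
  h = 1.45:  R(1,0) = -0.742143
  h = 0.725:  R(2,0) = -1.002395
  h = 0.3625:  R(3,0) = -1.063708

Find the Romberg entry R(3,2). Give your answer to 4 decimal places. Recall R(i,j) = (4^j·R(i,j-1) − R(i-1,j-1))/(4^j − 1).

R(2,1) = (4·(-1.002395) − (-0.742143)) / 3 = -1.089146
R(3,1) = -1.063708 + (-1.063708 − (-1.002395))/3 = -1.084146
R(3,2) = -1.084146 + (-1.084146 − (-1.089146))/15 = -1.083813

-1.0838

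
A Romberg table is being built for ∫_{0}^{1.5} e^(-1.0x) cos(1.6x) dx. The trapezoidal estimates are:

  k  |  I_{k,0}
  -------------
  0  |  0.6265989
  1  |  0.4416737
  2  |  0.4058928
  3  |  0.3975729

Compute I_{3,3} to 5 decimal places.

0.39485

Richardson extrapolation on the trapezoidal column (denominator 4−1=3):
I_{1,1} = 0.4416737 + (0.4416737 − 0.6265989)/3 = 0.3800320
I_{2,1} = (4·0.4058928 − 0.4416737) / 3 = 0.3939658
I_{3,1} = 0.3975729 + (0.3975729 − 0.4058928)/3 = 0.3947996
I_{2,2} = (16·0.3939658 − 0.3800320) / 15 = 0.3948947
I_{3,2} = (16·0.3947996 − 0.3939658) / 15 = 0.3948552
I_{3,3} = 0.3948552 + (0.3948552 − 0.3948947)/63 = 0.3948546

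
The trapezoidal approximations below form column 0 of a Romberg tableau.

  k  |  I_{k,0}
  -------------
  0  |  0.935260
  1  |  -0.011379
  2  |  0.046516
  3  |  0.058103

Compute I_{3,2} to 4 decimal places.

0.0617

Richardson extrapolation on the trapezoidal column (denominator 4−1=3):
I_{2,1} = (4·0.046516 − (-0.011379)) / 3 = 0.065814
I_{3,1} = 0.058103 + (0.058103 − 0.046516)/3 = 0.061965
I_{3,2} = (16·0.061965 − 0.065814) / 15 = 0.061708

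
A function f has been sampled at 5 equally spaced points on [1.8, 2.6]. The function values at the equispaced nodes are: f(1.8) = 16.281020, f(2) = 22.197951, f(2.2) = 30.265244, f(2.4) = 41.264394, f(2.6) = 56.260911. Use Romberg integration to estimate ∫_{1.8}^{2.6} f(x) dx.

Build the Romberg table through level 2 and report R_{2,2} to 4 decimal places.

25.7935

R_{0,0} (trapezoid, 1 panel, h=0.8000): 29.016772
R_{1,0} (trapezoid, 2 panels, h=0.4000): 26.614484
R_{2,0} (trapezoid, 4 panels, h=0.2000): 25.999711
R_{1,1} = 26.614484 + (26.614484 − 29.016772)/3 = 25.813721
R_{2,1} = 25.999711 + (25.999711 − 26.614484)/3 = 25.794787
R_{2,2} = 25.794787 + (25.794787 − 25.813721)/15 = 25.793525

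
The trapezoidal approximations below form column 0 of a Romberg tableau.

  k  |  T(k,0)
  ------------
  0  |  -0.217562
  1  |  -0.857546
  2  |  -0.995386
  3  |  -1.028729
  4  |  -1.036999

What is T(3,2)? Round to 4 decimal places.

T(2,1) = (4·(-0.995386) − (-0.857546)) / 3 = -1.041333
T(3,1) = (4·(-1.028729) − (-0.995386)) / 3 = -1.039843
T(3,2) = (16·(-1.039843) − (-1.041333)) / 15 = -1.039744

-1.0397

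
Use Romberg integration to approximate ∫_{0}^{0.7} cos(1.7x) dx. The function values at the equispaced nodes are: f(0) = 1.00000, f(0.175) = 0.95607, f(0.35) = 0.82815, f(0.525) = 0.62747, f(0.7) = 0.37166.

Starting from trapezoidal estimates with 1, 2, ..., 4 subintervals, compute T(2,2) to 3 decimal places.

0.546

T(0,0) (trapezoid, 1 panel, h=0.7000): 0.48008
T(1,0) (trapezoid, 2 panels, h=0.3500): 0.52989
T(2,0) (trapezoid, 4 panels, h=0.1750): 0.54207
T(1,1) = 0.52989 + (0.52989 − 0.48008)/3 = 0.54649
T(2,1) = 0.54207 + (0.54207 − 0.52989)/3 = 0.54613
T(2,2) = 0.54613 + (0.54613 − 0.54649)/15 = 0.54611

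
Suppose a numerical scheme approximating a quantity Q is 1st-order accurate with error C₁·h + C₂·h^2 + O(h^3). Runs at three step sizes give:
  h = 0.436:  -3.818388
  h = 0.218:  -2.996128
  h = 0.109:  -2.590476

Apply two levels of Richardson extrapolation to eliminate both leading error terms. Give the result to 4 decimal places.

First eliminate the h term (factor 2^1 = 2):
  B₁ = (2·(-2.996128) − (-3.818388))/1 = -2.173868
  B₂ = (2·(-2.590476) − (-2.996128))/1 = -2.184824
Then eliminate the h^2 term (factor 2^2 = 4):
  (4·(-2.184824) − (-2.173868))/3 = -2.188476

-2.1885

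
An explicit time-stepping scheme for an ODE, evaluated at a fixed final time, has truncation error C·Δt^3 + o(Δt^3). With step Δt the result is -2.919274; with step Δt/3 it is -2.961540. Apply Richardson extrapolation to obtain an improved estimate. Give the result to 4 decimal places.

-2.9632

Extrapolated value = (27·A(Δt/3) − A(Δt)) / (27 − 1)
= (27·(-2.961540) − (-2.919274)) / 26
= -77.042306 / 26 = -2.963166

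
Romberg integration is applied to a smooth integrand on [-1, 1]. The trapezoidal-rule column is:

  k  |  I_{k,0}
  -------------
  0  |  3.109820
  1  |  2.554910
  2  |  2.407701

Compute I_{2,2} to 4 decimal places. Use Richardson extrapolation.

2.3579

Richardson extrapolation on the trapezoidal column (denominator 4−1=3):
I_{1,1} = (4·2.554910 − 3.109820) / 3 = 2.369940
I_{2,1} = (4·2.407701 − 2.554910) / 3 = 2.358631
I_{2,2} = 2.358631 + (2.358631 − 2.369940)/15 = 2.357877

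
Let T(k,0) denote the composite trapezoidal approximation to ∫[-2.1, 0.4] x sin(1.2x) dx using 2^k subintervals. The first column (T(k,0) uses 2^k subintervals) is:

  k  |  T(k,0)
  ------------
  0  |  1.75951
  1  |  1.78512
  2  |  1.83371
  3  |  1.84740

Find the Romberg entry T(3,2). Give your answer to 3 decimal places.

1.852

Richardson extrapolation on the trapezoidal column (denominator 4−1=3):
T(2,1) = 1.83371 + (1.83371 − 1.78512)/3 = 1.84991
T(3,1) = 1.84740 + (1.84740 − 1.83371)/3 = 1.85196
T(3,2) = 1.85196 + (1.85196 − 1.84991)/15 = 1.85210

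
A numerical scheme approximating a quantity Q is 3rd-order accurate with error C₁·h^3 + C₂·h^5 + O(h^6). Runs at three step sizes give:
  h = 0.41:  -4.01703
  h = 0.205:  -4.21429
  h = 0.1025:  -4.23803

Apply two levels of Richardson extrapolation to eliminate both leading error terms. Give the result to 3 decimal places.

-4.241

First eliminate the h^3 term (factor 2^3 = 8):
  B₁ = (8·(-4.21429) − (-4.01703))/7 = -4.24247
  B₂ = (8·(-4.23803) − (-4.21429))/7 = -4.24142
Then eliminate the h^5 term (factor 2^5 = 32):
  (32·(-4.24142) − (-4.24247))/31 = -4.24139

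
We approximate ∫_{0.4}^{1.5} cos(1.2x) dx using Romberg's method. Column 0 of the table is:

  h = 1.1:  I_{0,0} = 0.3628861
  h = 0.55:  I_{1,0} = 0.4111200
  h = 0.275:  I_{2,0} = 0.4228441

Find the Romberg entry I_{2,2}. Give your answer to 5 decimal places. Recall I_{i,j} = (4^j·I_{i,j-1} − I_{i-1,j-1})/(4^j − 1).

I_{1,1} = 0.4111200 + (0.4111200 − 0.3628861)/3 = 0.4271980
I_{2,1} = 0.4228441 + (0.4228441 − 0.4111200)/3 = 0.4267521
I_{2,2} = 0.4267521 + (0.4267521 − 0.4271980)/15 = 0.4267224
(Column j=1 coincides with Simpson's rule on the same nodes.)

0.42672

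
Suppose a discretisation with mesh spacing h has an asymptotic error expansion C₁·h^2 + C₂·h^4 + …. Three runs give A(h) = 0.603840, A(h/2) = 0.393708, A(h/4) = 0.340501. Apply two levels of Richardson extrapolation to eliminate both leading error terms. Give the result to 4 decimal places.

First eliminate the h^2 term (factor 2^2 = 4):
  B₁ = (4·0.393708 − 0.603840)/3 = 0.323664
  B₂ = (4·0.340501 − 0.393708)/3 = 0.322765
Then eliminate the h^4 term (factor 2^4 = 16):
  (16·0.322765 − 0.323664)/15 = 0.322705

0.3227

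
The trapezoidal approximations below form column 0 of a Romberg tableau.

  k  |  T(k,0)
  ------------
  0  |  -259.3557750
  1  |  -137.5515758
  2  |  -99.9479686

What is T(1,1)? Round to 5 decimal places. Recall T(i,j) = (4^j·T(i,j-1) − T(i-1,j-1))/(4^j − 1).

-96.95018

T(1,1) = (4·(-137.5515758) − (-259.3557750)) / 3 = -96.9501761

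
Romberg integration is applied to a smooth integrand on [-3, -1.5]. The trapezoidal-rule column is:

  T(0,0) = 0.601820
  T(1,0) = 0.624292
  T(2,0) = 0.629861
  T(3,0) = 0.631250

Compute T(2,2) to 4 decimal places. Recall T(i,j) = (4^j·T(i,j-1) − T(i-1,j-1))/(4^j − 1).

0.6317

Richardson extrapolation on the trapezoidal column (denominator 4−1=3):
T(1,1) = (4·0.624292 − 0.601820) / 3 = 0.631783
T(2,1) = 0.629861 + (0.629861 − 0.624292)/3 = 0.631717
T(2,2) = 0.631717 + (0.631717 − 0.631783)/15 = 0.631713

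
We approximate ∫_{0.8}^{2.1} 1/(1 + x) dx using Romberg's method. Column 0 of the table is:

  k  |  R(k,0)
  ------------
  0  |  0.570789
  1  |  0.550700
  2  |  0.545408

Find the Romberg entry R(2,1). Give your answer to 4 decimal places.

R(2,1) = 0.545408 + (0.545408 − 0.550700)/3 = 0.543644

0.5436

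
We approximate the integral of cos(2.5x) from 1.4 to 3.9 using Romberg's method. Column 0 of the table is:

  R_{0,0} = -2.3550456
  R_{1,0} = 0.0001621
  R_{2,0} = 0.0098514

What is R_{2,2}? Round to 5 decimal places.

R_{1,1} = 0.0001621 + (0.0001621 − (-2.3550456))/3 = 0.7852313
R_{2,1} = (4·0.0098514 − 0.0001621) / 3 = 0.0130812
R_{2,2} = 0.0130812 + (0.0130812 − 0.7852313)/15 = -0.0383955

-0.03840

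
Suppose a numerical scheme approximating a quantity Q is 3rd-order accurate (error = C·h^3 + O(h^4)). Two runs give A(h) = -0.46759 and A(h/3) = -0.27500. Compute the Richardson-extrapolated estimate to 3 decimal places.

-0.268

The leading error scales as h^3; refining by a factor of 3 reduces it by 3^3 = 27.
Extrapolated value = (27·A(h/3) − A(h)) / (27 − 1)
= (27·(-0.27500) − (-0.46759)) / 26
= -6.95741 / 26 = -0.26759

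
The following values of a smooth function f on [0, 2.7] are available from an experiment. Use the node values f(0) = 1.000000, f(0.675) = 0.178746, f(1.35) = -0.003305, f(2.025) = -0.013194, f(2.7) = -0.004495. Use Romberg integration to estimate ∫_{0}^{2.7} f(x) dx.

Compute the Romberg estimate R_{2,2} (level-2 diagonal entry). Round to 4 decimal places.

R_{0,0} (trapezoid, 1 panel, h=2.7000): 1.343932
R_{1,0} (trapezoid, 2 panels, h=1.3500): 0.667504
R_{2,0} (trapezoid, 4 panels, h=0.6750): 0.445500
R_{1,1} = 0.667504 + (0.667504 − 1.343932)/3 = 0.442028
R_{2,1} = 0.445500 + (0.445500 − 0.667504)/3 = 0.371499
R_{2,2} = 0.371499 + (0.371499 − 0.442028)/15 = 0.366797

0.3668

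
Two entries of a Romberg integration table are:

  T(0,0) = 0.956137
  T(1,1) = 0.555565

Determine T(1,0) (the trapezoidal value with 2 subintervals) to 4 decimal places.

0.6557

From T(1,1) = (4·T(1,0) − T(0,0))/3, solve for T(1,0):
4·T(1,0) = 3·0.555565 + 0.956137 = 2.622832
T(1,0) = 0.655708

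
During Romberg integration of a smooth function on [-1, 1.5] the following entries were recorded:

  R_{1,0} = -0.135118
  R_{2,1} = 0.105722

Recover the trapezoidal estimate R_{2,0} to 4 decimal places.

From R_{2,1} = (4·R_{2,0} − R_{1,0})/3, solve for R_{2,0}:
4·R_{2,0} = 3·0.105722 + (-0.135118) = 0.182048
R_{2,0} = 0.045512

0.0455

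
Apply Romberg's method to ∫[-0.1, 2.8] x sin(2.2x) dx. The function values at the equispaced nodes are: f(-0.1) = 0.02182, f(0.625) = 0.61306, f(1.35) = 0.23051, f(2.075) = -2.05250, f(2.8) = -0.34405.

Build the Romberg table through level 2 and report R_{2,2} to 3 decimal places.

-1.468

R_{0,0} (trapezoid, 1 panel, h=2.9000): -0.46723
R_{1,0} (trapezoid, 2 panels, h=1.4500): 0.10062
R_{2,0} (trapezoid, 4 panels, h=0.7250): -0.99328
R_{1,1} = 0.10062 + (0.10062 − (-0.46723))/3 = 0.28990
R_{2,1} = -0.99328 + (-0.99328 − 0.10062)/3 = -1.35791
R_{2,2} = -1.35791 + (-1.35791 − 0.28990)/15 = -1.46776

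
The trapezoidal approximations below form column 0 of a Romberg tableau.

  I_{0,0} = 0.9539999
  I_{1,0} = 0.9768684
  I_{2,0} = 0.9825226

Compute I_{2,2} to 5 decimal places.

I_{1,1} = 0.9768684 + (0.9768684 − 0.9539999)/3 = 0.9844912
I_{2,1} = 0.9825226 + (0.9825226 − 0.9768684)/3 = 0.9844073
I_{2,2} = (16·0.9844073 − 0.9844912) / 15 = 0.9844017

0.98440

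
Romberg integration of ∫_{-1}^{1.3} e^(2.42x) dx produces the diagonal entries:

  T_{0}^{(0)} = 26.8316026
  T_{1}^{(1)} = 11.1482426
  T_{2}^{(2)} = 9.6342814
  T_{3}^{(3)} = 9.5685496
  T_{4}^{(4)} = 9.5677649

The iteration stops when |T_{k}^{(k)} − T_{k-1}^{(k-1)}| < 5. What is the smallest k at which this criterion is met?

k = 2

|T_{1}^{(1)} − T_{0}^{(0)}| = 15.6833600 ≥ 5
|T_{2}^{(2)} − T_{1}^{(1)}| = 1.5139612 < 5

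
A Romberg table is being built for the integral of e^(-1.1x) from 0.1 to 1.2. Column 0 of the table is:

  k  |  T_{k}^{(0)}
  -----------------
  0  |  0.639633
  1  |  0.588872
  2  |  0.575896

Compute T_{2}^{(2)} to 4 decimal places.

0.5715

Richardson extrapolation on the trapezoidal column (denominator 4−1=3):
T_{1}^{(1)} = (4·0.588872 − 0.639633) / 3 = 0.571952
T_{2}^{(1)} = (4·0.575896 − 0.588872) / 3 = 0.571571
T_{2}^{(2)} = 0.571571 + (0.571571 − 0.571952)/15 = 0.571546
(Column j=1 coincides with Simpson's rule on the same nodes.)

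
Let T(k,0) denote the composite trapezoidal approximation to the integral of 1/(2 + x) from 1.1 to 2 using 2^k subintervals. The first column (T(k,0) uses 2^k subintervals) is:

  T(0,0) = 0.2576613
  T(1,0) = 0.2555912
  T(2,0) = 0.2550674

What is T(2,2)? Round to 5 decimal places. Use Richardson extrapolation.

0.25489

Richardson extrapolation on the trapezoidal column (denominator 4−1=3):
T(1,1) = 0.2555912 + (0.2555912 − 0.2576613)/3 = 0.2549012
T(2,1) = 0.2550674 + (0.2550674 − 0.2555912)/3 = 0.2548928
T(2,2) = 0.2548928 + (0.2548928 − 0.2549012)/15 = 0.2548922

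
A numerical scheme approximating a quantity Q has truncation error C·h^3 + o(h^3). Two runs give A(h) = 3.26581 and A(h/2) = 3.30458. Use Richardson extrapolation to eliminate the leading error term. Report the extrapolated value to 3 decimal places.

Extrapolated value = (8·A(h/2) − A(h)) / (8 − 1)
= (8·3.30458 − 3.26581) / 7
= 23.17083 / 7 = 3.31012

3.310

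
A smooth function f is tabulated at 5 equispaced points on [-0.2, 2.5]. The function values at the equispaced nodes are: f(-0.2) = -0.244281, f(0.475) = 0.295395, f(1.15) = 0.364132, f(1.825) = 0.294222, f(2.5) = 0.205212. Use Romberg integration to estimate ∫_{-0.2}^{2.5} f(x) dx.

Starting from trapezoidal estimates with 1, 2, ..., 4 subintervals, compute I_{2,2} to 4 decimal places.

0.6889

I_{0,0} (trapezoid, 1 panel, h=2.7000): -0.052743
I_{1,0} (trapezoid, 2 panels, h=1.3500): 0.465207
I_{2,0} (trapezoid, 4 panels, h=0.6750): 0.630595
I_{1,1} = 0.465207 + (0.465207 − (-0.052743))/3 = 0.637857
I_{2,1} = 0.630595 + (0.630595 − 0.465207)/3 = 0.685724
I_{2,2} = 0.685724 + (0.685724 − 0.637857)/15 = 0.688915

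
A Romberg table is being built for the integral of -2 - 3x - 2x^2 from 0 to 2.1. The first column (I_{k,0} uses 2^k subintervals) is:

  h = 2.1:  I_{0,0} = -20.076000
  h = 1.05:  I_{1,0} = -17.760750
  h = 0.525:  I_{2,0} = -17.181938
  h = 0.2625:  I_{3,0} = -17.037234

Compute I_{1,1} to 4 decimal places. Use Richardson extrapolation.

Richardson extrapolation on the trapezoidal column (denominator 4−1=3):
I_{1,1} = (4·(-17.760750) − (-20.076000)) / 3 = -16.989000

-16.9890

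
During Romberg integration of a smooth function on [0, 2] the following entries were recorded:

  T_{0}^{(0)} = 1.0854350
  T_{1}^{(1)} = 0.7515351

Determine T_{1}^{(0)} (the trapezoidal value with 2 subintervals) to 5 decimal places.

From T_{1}^{(1)} = (4·T_{1}^{(0)} − T_{0}^{(0)})/3, solve for T_{1}^{(0)}:
4·T_{1}^{(0)} = 3·0.7515351 + 1.0854350 = 3.3400403
T_{1}^{(0)} = 0.8350101

0.83501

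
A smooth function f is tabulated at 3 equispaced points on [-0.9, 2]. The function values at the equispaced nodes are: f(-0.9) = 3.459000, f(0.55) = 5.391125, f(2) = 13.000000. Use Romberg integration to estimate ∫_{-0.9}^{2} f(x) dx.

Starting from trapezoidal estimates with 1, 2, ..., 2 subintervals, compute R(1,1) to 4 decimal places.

R(0,0) (trapezoid, 1 panel, h=2.9000): 23.865550
R(1,0) (trapezoid, 2 panels, h=1.4500): 19.749906
R(1,1) = 19.749906 + (19.749906 − 23.865550)/3 = 18.378025

18.3780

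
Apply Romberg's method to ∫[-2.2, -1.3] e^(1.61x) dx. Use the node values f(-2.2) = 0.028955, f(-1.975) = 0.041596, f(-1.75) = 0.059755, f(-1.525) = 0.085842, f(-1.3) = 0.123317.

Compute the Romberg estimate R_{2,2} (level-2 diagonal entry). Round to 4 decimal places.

0.0586

R_{0,0} (trapezoid, 1 panel, h=0.9000): 0.068522
R_{1,0} (trapezoid, 2 panels, h=0.4500): 0.061151
R_{2,0} (trapezoid, 4 panels, h=0.2250): 0.059249
R_{1,1} = 0.061151 + (0.061151 − 0.068522)/3 = 0.058694
R_{2,1} = 0.059249 + (0.059249 − 0.061151)/3 = 0.058615
R_{2,2} = 0.058615 + (0.058615 − 0.058694)/15 = 0.058610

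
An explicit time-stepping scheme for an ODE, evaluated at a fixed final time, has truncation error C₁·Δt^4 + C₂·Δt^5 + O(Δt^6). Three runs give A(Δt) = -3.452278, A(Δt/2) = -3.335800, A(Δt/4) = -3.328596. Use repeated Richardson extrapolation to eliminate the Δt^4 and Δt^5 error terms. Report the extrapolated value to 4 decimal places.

-3.3281

First eliminate the Δt^4 term (factor 2^4 = 16):
  B₁ = (16·(-3.335800) − (-3.452278))/15 = -3.328035
  B₂ = (16·(-3.328596) − (-3.335800))/15 = -3.328116
Then eliminate the Δt^5 term (factor 2^5 = 32):
  (32·(-3.328116) − (-3.328035))/31 = -3.328119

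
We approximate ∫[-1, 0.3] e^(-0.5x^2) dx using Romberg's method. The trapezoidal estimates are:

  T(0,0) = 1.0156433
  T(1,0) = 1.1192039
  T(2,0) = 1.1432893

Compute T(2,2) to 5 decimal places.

T(1,1) = (4·1.1192039 − 1.0156433) / 3 = 1.1537241
T(2,1) = 1.1432893 + (1.1432893 − 1.1192039)/3 = 1.1513178
T(2,2) = (16·1.1513178 − 1.1537241) / 15 = 1.1511574

1.15116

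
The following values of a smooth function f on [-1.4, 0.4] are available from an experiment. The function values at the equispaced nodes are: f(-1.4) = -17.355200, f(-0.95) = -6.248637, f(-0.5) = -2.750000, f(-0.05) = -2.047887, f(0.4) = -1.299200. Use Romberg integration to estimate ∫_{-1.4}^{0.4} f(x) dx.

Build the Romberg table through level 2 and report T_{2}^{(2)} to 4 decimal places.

T_{0}^{(0)} (trapezoid, 1 panel, h=1.8000): -16.788960
T_{1}^{(0)} (trapezoid, 2 panels, h=0.9000): -10.869480
T_{2}^{(0)} (trapezoid, 4 panels, h=0.4500): -9.168176
T_{1}^{(1)} = -10.869480 + (-10.869480 − (-16.788960))/3 = -8.896320
T_{2}^{(1)} = -9.168176 + (-9.168176 − (-10.869480))/3 = -8.601075
T_{2}^{(2)} = -8.601075 + (-8.601075 − (-8.896320))/15 = -8.581392

-8.5814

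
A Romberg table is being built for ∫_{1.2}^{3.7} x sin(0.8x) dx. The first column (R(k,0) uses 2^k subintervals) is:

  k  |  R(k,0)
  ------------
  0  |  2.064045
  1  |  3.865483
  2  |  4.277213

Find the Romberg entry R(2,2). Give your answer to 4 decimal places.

Richardson extrapolation on the trapezoidal column (denominator 4−1=3):
R(1,1) = 3.865483 + (3.865483 − 2.064045)/3 = 4.465962
R(2,1) = 4.277213 + (4.277213 − 3.865483)/3 = 4.414456
R(2,2) = (16·4.414456 − 4.465962) / 15 = 4.411022
(Column j=1 coincides with Simpson's rule on the same nodes.)

4.4110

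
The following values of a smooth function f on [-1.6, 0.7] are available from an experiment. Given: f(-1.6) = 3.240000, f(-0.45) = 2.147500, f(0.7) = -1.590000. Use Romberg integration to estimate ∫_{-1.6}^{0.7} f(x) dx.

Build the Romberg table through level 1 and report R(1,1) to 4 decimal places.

3.9253

R(0,0) (trapezoid, 1 panel, h=2.3000): 1.897500
R(1,0) (trapezoid, 2 panels, h=1.1500): 3.418375
R(1,1) = 3.418375 + (3.418375 − 1.897500)/3 = 3.925333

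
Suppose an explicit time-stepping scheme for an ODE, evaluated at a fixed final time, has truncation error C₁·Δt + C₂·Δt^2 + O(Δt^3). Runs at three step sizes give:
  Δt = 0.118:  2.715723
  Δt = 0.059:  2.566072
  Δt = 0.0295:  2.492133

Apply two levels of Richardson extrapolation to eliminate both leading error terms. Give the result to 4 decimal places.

2.4188

First eliminate the Δt term (factor 2^1 = 2):
  B₁ = (2·2.566072 − 2.715723)/1 = 2.416421
  B₂ = (2·2.492133 − 2.566072)/1 = 2.418194
Then eliminate the Δt^2 term (factor 2^2 = 4):
  (4·2.418194 − 2.416421)/3 = 2.418785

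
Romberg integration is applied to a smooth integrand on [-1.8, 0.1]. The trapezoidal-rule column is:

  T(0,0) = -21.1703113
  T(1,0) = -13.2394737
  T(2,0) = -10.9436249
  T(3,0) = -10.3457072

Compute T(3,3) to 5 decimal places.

T(1,1) = (4·(-13.2394737) − (-21.1703113)) / 3 = -10.5958612
T(2,1) = -10.9436249 + (-10.9436249 − (-13.2394737))/3 = -10.1783420
T(3,1) = -10.3457072 + (-10.3457072 − (-10.9436249))/3 = -10.1464013
T(2,2) = -10.1783420 + (-10.1783420 − (-10.5958612))/15 = -10.1505074
T(3,2) = (16·(-10.1464013) − (-10.1783420)) / 15 = -10.1442719
T(3,3) = (64·(-10.1442719) − (-10.1505074)) / 63 = -10.1441729
(Column j=1 coincides with Simpson's rule on the same nodes.)

-10.14417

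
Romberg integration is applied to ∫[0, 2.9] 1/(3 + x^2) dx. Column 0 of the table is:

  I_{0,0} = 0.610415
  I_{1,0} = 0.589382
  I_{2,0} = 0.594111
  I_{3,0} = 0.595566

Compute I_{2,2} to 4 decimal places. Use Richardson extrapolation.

0.5966

Richardson extrapolation on the trapezoidal column (denominator 4−1=3):
I_{1,1} = 0.589382 + (0.589382 − 0.610415)/3 = 0.582371
I_{2,1} = (4·0.594111 − 0.589382) / 3 = 0.595687
I_{2,2} = 0.595687 + (0.595687 − 0.582371)/15 = 0.596575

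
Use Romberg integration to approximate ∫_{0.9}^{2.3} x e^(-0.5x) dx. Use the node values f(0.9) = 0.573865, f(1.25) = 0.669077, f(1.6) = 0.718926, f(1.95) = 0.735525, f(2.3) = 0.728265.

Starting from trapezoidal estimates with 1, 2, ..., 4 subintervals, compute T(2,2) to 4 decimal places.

0.9752

T(0,0) (trapezoid, 1 panel, h=1.4000): 0.911491
T(1,0) (trapezoid, 2 panels, h=0.7000): 0.958994
T(2,0) (trapezoid, 4 panels, h=0.3500): 0.971108
T(1,1) = 0.958994 + (0.958994 − 0.911491)/3 = 0.974828
T(2,1) = 0.971108 + (0.971108 − 0.958994)/3 = 0.975146
T(2,2) = 0.975146 + (0.975146 − 0.974828)/15 = 0.975167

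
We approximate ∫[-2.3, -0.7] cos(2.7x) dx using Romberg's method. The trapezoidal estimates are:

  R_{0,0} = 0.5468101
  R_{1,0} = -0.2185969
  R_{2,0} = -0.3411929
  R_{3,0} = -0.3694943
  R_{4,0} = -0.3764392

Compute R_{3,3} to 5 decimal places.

R_{1,1} = -0.2185969 + (-0.2185969 − 0.5468101)/3 = -0.4737326
R_{2,1} = -0.3411929 + (-0.3411929 − (-0.2185969))/3 = -0.3820582
R_{3,1} = -0.3694943 + (-0.3694943 − (-0.3411929))/3 = -0.3789281
R_{2,2} = -0.3820582 + (-0.3820582 − (-0.4737326))/15 = -0.3759466
R_{3,2} = (16·(-0.3789281) − (-0.3820582)) / 15 = -0.3787194
R_{3,3} = (64·(-0.3787194) − (-0.3759466)) / 63 = -0.3787634

-0.37876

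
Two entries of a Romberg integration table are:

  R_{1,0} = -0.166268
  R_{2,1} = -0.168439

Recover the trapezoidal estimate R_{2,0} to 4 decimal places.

From R_{2,1} = (4·R_{2,0} − R_{1,0})/3, solve for R_{2,0}:
4·R_{2,0} = 3·(-0.168439) + (-0.166268) = -0.671585
R_{2,0} = -0.167896

-0.1679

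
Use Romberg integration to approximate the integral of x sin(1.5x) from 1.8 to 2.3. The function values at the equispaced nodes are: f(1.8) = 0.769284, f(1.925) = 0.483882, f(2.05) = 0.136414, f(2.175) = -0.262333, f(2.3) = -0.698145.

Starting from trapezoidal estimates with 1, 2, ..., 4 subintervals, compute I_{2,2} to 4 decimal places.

0.0512

I_{0,0} (trapezoid, 1 panel, h=0.5000): 0.017785
I_{1,0} (trapezoid, 2 panels, h=0.2500): 0.042996
I_{2,0} (trapezoid, 4 panels, h=0.1250): 0.049192
I_{1,1} = 0.042996 + (0.042996 − 0.017785)/3 = 0.051400
I_{2,1} = 0.049192 + (0.049192 − 0.042996)/3 = 0.051257
I_{2,2} = 0.051257 + (0.051257 − 0.051400)/15 = 0.051247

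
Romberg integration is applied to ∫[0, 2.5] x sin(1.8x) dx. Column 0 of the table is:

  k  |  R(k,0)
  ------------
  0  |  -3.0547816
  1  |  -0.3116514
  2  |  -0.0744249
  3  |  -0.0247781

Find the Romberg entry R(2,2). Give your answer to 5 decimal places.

-0.03522

Richardson extrapolation on the trapezoidal column (denominator 4−1=3):
R(1,1) = -0.3116514 + (-0.3116514 − (-3.0547816))/3 = 0.6027253
R(2,1) = (4·(-0.0744249) − (-0.3116514)) / 3 = 0.0046506
R(2,2) = 0.0046506 + (0.0046506 − 0.6027253)/15 = -0.0352210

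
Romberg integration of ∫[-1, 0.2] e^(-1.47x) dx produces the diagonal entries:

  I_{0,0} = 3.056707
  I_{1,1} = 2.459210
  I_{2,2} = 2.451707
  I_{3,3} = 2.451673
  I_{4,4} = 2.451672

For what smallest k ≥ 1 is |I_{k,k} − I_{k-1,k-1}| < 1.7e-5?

|I_{1,1} − I_{0,0}| = 0.597497 ≥ 1.7e-5
|I_{2,2} − I_{1,1}| = 0.007503 ≥ 1.7e-5
|I_{3,3} − I_{2,2}| = 0.000034 ≥ 1.7e-5
|I_{4,4} − I_{3,3}| = 0.000001 < 1.7e-5

k = 4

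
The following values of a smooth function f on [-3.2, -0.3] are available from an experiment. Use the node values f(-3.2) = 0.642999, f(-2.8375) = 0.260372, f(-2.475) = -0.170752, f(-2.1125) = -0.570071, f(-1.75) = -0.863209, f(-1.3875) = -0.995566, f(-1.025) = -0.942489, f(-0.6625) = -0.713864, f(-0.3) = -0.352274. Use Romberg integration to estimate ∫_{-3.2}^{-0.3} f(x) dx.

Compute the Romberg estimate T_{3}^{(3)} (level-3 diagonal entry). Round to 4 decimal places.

T_{0}^{(0)} (trapezoid, 1 panel, h=2.9000): 0.421551
T_{1}^{(0)} (trapezoid, 2 panels, h=1.4500): -1.040877
T_{2}^{(0)} (trapezoid, 4 panels, h=0.7250): -1.327538
T_{3}^{(0)} (trapezoid, 8 panels, h=0.3625): -1.395703
T_{1}^{(1)} = -1.040877 + (-1.040877 − 0.421551)/3 = -1.528353
T_{2}^{(1)} = -1.327538 + (-1.327538 − (-1.040877))/3 = -1.423092
T_{3}^{(1)} = -1.395703 + (-1.395703 − (-1.327538))/3 = -1.418425
T_{2}^{(2)} = -1.423092 + (-1.423092 − (-1.528353))/15 = -1.416075
T_{3}^{(2)} = -1.418425 + (-1.418425 − (-1.423092))/15 = -1.418114
T_{3}^{(3)} = -1.418114 + (-1.418114 − (-1.416075))/63 = -1.418146

-1.4181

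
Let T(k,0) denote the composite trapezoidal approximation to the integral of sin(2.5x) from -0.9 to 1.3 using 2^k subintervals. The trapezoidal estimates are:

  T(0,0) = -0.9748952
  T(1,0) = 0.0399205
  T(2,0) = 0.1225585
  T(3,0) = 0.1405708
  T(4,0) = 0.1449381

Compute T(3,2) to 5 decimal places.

0.14634

T(2,1) = (4·0.1225585 − 0.0399205) / 3 = 0.1501045
T(3,1) = 0.1405708 + (0.1405708 − 0.1225585)/3 = 0.1465749
T(3,2) = 0.1465749 + (0.1465749 − 0.1501045)/15 = 0.1463396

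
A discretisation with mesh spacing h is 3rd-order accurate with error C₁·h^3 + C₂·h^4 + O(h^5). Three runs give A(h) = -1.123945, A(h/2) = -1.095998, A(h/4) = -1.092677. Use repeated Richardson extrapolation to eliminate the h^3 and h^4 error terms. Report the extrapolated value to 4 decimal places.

-1.0922

First eliminate the h^3 term (factor 2^3 = 8):
  B₁ = (8·(-1.095998) − (-1.123945))/7 = -1.092006
  B₂ = (8·(-1.092677) − (-1.095998))/7 = -1.092203
Then eliminate the h^4 term (factor 2^4 = 16):
  (16·(-1.092203) − (-1.092006))/15 = -1.092216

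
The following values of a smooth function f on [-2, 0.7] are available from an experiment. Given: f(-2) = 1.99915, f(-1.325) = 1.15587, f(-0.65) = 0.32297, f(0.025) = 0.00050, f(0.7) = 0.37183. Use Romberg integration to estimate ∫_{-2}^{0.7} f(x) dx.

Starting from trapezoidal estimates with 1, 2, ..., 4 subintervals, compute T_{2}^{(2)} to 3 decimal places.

T_{0}^{(0)} (trapezoid, 1 panel, h=2.7000): 3.20082
T_{1}^{(0)} (trapezoid, 2 panels, h=1.3500): 2.03642
T_{2}^{(0)} (trapezoid, 4 panels, h=0.6750): 1.79876
T_{1}^{(1)} = 2.03642 + (2.03642 − 3.20082)/3 = 1.64829
T_{2}^{(1)} = 1.79876 + (1.79876 − 2.03642)/3 = 1.71954
T_{2}^{(2)} = 1.71954 + (1.71954 − 1.64829)/15 = 1.72429

1.724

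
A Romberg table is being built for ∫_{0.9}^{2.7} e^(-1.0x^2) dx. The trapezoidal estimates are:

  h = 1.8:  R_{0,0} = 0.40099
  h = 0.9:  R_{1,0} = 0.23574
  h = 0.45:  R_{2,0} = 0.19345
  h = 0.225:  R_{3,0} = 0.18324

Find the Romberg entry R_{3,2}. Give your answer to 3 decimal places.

0.180

R_{2,1} = 0.19345 + (0.19345 − 0.23574)/3 = 0.17935
R_{3,1} = (4·0.18324 − 0.19345) / 3 = 0.17984
R_{3,2} = (16·0.17984 − 0.17935) / 15 = 0.17987
(Column j=1 coincides with Simpson's rule on the same nodes.)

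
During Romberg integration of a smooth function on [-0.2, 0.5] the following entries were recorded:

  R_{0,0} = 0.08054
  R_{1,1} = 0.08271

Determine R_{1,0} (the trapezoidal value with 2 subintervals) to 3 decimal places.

From R_{1,1} = (4·R_{1,0} − R_{0,0})/3, solve for R_{1,0}:
4·R_{1,0} = 3·0.08271 + 0.08054 = 0.32867
R_{1,0} = 0.08217

0.082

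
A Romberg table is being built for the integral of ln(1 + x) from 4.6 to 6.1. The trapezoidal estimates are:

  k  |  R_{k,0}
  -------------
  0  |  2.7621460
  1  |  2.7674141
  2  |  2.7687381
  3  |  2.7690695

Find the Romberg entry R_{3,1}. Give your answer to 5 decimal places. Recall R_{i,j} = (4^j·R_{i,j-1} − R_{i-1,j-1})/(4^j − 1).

Richardson extrapolation on the trapezoidal column (denominator 4−1=3):
R_{3,1} = 2.7690695 + (2.7690695 − 2.7687381)/3 = 2.7691800
(Column j=1 coincides with Simpson's rule on the same nodes.)

2.76918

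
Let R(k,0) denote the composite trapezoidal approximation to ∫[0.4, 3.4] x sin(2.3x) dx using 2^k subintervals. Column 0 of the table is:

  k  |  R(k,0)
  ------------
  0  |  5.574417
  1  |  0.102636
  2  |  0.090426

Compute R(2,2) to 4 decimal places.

Richardson extrapolation on the trapezoidal column (denominator 4−1=3):
R(1,1) = 0.102636 + (0.102636 − 5.574417)/3 = -1.721291
R(2,1) = 0.090426 + (0.090426 − 0.102636)/3 = 0.086356
R(2,2) = 0.086356 + (0.086356 − (-1.721291))/15 = 0.206866

0.2069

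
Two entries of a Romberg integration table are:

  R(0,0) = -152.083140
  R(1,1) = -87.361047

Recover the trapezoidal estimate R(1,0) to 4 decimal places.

-103.5416

From R(1,1) = (4·R(1,0) − R(0,0))/3, solve for R(1,0):
4·R(1,0) = 3·(-87.361047) + (-152.083140) = -414.166281
R(1,0) = -103.541570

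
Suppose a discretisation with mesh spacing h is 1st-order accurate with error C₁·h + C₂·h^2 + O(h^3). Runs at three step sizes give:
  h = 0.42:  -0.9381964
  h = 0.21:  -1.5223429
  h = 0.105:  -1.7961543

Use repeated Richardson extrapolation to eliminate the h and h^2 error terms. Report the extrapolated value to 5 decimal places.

-2.05779

First eliminate the h term (factor 2^1 = 2):
  B₁ = (2·(-1.5223429) − (-0.9381964))/1 = -2.1064894
  B₂ = (2·(-1.7961543) − (-1.5223429))/1 = -2.0699657
Then eliminate the h^2 term (factor 2^2 = 4):
  (4·(-2.0699657) − (-2.1064894))/3 = -2.0577911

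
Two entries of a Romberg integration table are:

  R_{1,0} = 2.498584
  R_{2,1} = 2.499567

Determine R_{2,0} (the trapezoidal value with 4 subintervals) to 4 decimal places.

2.4993

From R_{2,1} = (4·R_{2,0} − R_{1,0})/3, solve for R_{2,0}:
4·R_{2,0} = 3·2.499567 + 2.498584 = 9.997285
R_{2,0} = 2.499321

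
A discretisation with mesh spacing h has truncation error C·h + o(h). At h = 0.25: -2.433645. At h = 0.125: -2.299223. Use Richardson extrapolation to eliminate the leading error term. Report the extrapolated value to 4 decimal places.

-2.1648

The leading error scales as h; refining by a factor of 2 reduces it by 2^1 = 2.
Extrapolated value = (2·A(h/2) − A(h)) / (2 − 1)
= (2·(-2.299223) − (-2.433645)) / 1
= -2.164801 / 1 = -2.164801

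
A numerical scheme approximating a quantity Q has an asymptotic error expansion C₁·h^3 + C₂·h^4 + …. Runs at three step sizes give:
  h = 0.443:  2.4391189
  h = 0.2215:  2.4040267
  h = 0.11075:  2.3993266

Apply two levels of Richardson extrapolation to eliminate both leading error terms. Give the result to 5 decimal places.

First eliminate the h^3 term (factor 2^3 = 8):
  B₁ = (8·2.4040267 − 2.4391189)/7 = 2.3990135
  B₂ = (8·2.3993266 − 2.4040267)/7 = 2.3986552
Then eliminate the h^4 term (factor 2^4 = 16):
  (16·2.3986552 − 2.3990135)/15 = 2.3986313

2.39863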